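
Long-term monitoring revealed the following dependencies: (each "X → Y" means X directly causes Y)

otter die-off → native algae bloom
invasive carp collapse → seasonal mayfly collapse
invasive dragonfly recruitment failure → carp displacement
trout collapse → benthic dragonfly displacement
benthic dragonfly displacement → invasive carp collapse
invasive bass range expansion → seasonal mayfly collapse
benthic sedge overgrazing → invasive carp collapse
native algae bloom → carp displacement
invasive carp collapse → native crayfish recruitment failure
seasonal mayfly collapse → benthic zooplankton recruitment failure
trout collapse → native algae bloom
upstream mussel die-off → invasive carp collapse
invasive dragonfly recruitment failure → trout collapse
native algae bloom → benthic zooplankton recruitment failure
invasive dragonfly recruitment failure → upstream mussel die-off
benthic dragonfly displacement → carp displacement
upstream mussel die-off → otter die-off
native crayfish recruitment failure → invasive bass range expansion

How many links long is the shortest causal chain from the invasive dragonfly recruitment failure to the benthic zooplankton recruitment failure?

3

Shortest chain: the invasive dragonfly recruitment failure → the trout collapse → the native algae bloom → the benthic zooplankton recruitment failure.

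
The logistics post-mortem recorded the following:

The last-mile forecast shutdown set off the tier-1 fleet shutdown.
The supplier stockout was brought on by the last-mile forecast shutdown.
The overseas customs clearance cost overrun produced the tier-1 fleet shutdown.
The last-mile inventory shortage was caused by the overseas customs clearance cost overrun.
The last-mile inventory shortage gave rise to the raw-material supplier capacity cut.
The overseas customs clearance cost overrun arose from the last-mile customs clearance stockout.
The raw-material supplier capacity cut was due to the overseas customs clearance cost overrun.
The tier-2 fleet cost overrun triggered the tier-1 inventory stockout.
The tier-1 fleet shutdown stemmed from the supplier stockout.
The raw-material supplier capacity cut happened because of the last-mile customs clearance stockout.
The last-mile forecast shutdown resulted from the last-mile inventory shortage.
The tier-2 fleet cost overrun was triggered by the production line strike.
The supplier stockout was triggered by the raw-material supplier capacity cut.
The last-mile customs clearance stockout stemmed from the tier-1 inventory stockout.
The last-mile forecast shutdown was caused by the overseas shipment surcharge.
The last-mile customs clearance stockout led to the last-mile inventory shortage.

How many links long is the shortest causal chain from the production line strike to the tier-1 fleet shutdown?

5

Shortest chain: the production line strike → the tier-2 fleet cost overrun → the tier-1 inventory stockout → the last-mile customs clearance stockout → the overseas customs clearance cost overrun → the tier-1 fleet shutdown.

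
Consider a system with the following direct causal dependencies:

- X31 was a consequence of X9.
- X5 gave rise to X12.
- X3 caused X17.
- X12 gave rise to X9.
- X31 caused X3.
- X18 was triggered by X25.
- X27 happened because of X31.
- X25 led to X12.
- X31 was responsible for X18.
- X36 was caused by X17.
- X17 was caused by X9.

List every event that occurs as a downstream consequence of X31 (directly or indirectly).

X17, X18, X27, X3, X36

Direct effects: X27, X18, X3.
2 steps out: X17.
3 steps out: X36.
Not reachable from it: X25, X5, X12, X9.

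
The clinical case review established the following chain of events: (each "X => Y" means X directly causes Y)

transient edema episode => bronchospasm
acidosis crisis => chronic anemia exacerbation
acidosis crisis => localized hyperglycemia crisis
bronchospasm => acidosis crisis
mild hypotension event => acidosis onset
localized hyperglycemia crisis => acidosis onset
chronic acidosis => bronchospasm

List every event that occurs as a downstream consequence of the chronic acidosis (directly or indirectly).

the acidosis crisis, the acidosis onset, the bronchospasm, the chronic anemia exacerbation, the localized hyperglycemia crisis

Direct effects: the bronchospasm.
2 steps out: the acidosis crisis.
3 steps out: the localized hyperglycemia crisis, the chronic anemia exacerbation.
4 steps out: the acidosis onset.
Not reachable from it: the transient edema episode, the mild hypotension event.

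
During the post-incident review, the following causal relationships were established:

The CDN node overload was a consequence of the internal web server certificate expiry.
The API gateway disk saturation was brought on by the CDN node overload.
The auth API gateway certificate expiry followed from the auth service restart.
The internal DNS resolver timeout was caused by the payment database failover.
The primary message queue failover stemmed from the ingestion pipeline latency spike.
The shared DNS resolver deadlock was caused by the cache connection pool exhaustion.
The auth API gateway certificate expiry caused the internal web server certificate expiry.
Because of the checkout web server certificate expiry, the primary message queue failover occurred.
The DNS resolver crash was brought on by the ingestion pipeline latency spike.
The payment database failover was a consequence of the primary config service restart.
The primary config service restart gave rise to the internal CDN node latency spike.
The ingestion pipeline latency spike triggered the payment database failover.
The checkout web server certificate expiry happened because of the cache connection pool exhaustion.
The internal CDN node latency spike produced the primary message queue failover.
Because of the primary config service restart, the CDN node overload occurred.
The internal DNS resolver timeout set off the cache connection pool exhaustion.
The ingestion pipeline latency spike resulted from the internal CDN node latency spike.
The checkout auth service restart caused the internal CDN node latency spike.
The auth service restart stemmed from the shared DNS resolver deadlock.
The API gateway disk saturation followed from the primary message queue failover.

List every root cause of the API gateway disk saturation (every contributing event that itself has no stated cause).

Tracing upstream from the API gateway disk saturation: the API gateway disk saturation ← the CDN node overload ← the primary config service restart.
A separate upstream branch: the API gateway disk saturation ← the primary message queue failover ← the internal CDN node latency spike ← the checkout auth service restart.
Each of those chain origins has no stated cause.

the checkout auth service restart, the primary config service restart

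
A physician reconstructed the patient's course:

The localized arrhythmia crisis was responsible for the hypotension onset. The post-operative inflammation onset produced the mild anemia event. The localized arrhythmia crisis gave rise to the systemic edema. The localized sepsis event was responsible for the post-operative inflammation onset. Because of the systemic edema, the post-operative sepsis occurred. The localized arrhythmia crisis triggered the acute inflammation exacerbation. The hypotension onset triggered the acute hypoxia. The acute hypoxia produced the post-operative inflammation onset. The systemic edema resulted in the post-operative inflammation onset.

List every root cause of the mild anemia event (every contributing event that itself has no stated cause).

Tracing upstream from the mild anemia event: the mild anemia event ← the post-operative inflammation onset ← the systemic edema ← the localized arrhythmia crisis.
A separate upstream branch: the mild anemia event ← the post-operative inflammation onset ← the localized sepsis event.
Each of those chain origins has no stated cause.

the localized arrhythmia crisis, the localized sepsis event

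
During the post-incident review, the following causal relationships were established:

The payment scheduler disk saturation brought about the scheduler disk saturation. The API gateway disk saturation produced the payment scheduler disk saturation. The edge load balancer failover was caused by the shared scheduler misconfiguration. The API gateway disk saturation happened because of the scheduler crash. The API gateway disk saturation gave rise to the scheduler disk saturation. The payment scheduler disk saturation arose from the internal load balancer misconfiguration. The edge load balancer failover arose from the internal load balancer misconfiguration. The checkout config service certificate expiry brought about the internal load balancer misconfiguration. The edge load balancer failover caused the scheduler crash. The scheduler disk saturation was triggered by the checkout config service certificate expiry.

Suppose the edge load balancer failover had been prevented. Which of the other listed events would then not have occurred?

Downstream of the edge load balancer failover: the scheduler crash, the API gateway disk saturation, the payment scheduler disk saturation, the scheduler disk saturation.
Of those, still caused via another path: the payment scheduler disk saturation, the scheduler disk saturation.
The remainder have no surviving cause.

the API gateway disk saturation, the scheduler crash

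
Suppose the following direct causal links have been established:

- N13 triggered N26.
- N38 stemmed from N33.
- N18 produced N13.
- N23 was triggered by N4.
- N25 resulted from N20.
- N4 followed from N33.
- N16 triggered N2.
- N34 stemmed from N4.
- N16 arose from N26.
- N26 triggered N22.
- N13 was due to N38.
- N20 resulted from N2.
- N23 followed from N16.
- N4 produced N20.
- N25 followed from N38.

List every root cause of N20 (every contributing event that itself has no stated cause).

N18, N33

Tracing upstream from N20: N20 ← N4 ← N33.
A separate upstream branch: N20 ← N2 ← N16 ← N26 ← N13 ← N18.
Each of those chain origins has no stated cause.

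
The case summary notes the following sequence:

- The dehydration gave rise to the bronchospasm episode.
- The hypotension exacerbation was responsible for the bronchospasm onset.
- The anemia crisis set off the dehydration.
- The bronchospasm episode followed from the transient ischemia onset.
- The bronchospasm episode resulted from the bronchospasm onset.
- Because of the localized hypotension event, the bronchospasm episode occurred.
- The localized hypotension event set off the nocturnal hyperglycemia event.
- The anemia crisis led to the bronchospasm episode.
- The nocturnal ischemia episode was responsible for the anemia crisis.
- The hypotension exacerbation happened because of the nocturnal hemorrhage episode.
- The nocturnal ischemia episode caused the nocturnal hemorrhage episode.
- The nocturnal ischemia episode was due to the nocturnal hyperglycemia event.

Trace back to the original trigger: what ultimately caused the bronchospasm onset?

the localized hypotension event

Tracing upstream from the bronchospasm onset: the bronchospasm onset ← the hypotension exacerbation ← the nocturnal hemorrhage episode ← the nocturnal ischemia episode ← the nocturnal hyperglycemia event ← the localized hypotension event.
The localized hypotension event has no stated cause, so it is the root.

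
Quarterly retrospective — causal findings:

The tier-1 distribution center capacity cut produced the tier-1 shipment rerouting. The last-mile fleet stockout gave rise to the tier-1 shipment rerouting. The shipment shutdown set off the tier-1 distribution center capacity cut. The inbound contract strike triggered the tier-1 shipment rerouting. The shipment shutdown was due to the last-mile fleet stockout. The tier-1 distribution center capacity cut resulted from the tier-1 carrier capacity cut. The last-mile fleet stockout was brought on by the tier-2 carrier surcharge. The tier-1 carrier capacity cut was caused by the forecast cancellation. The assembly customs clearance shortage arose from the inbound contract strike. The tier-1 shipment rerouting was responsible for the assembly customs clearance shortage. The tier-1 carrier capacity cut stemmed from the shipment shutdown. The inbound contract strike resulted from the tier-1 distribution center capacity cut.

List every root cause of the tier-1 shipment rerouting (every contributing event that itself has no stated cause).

Tracing upstream from the tier-1 shipment rerouting: the tier-1 shipment rerouting ← the last-mile fleet stockout ← the tier-2 carrier surcharge.
A separate upstream branch: the tier-1 shipment rerouting ← the tier-1 distribution center capacity cut ← the tier-1 carrier capacity cut ← the forecast cancellation.
Each of those chain origins has no stated cause.

the forecast cancellation, the tier-2 carrier surcharge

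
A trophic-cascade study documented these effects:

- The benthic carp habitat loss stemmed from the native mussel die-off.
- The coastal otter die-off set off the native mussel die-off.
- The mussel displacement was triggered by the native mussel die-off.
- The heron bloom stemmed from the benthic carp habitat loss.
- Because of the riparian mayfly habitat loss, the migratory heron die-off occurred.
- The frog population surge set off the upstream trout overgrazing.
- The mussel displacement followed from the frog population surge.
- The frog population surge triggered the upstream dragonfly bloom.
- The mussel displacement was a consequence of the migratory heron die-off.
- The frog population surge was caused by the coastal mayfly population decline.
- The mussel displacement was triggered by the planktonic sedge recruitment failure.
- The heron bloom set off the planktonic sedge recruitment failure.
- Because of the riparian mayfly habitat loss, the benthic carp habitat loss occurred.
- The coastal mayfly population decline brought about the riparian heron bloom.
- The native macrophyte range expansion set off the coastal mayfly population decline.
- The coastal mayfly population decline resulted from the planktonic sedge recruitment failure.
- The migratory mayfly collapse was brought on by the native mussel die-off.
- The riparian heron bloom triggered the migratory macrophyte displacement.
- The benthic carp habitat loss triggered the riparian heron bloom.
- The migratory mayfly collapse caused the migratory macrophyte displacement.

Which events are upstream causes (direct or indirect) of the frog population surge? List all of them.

Immediate cause of the frog population surge: the coastal mayfly population decline.
Further upstream: the native macrophyte range expansion, the coastal otter die-off, the native mussel die-off, the riparian mayfly habitat loss, the benthic carp habitat loss, the heron bloom, the planktonic sedge recruitment failure.

the benthic carp habitat loss, the coastal mayfly population decline, the coastal otter die-off, the heron bloom, the native macrophyte range expansion, the native mussel die-off, the planktonic sedge recruitment failure, the riparian mayfly habitat loss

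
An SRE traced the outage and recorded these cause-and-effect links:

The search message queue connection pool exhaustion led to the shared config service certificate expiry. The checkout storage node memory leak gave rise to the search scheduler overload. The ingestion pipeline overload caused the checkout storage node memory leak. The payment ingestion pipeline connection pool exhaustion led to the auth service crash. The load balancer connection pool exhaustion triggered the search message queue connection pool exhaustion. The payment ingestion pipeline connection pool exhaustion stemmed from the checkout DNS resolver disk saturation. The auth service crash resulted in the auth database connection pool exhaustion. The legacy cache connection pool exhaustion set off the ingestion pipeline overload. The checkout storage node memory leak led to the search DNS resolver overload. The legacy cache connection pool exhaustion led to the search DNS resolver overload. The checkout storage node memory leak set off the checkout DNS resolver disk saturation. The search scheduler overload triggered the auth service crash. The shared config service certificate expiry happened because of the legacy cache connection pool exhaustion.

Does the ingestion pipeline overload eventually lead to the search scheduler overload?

There is a causal chain: the ingestion pipeline overload → the checkout storage node memory leak → the search scheduler overload.

Yes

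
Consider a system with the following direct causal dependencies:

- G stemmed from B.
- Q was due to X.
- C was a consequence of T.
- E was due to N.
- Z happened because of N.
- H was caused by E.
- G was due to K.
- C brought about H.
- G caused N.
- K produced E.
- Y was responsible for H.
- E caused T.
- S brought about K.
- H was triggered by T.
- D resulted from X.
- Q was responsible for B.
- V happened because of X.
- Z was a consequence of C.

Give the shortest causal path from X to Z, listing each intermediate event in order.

X → Q
Q → B
B → G
G → N
N → Z
Length: 5 steps.

X → Q → B → G → N → Z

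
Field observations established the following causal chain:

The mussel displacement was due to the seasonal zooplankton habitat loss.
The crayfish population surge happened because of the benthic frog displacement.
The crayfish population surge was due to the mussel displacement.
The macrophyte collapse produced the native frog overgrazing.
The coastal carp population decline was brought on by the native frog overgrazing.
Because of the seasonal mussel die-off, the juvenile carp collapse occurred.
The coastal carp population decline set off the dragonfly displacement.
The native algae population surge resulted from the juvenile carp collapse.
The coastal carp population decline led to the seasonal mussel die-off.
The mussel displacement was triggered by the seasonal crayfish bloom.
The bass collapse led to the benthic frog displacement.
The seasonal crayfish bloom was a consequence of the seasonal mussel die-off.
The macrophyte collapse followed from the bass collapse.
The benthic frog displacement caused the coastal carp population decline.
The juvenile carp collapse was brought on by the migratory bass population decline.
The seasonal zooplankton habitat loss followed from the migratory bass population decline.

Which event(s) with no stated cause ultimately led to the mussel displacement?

Tracing upstream from the mussel displacement: the mussel displacement ← the seasonal crayfish bloom ← the seasonal mussel die-off ← the coastal carp population decline ← the benthic frog displacement ← the bass collapse.
A separate upstream branch: the mussel displacement ← the seasonal zooplankton habitat loss ← the migratory bass population decline.
Each of those chain origins has no stated cause.

the bass collapse, the migratory bass population decline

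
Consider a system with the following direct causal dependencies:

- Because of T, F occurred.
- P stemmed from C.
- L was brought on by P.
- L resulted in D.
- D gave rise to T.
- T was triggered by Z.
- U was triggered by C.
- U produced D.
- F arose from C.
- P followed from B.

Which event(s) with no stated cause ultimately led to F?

B, C, Z

Tracing upstream from F: F ← C.
A separate upstream branch: F ← T ← D ← L ← P ← B.
A separate upstream branch: F ← T ← Z.
Each of those chain origins has no stated cause.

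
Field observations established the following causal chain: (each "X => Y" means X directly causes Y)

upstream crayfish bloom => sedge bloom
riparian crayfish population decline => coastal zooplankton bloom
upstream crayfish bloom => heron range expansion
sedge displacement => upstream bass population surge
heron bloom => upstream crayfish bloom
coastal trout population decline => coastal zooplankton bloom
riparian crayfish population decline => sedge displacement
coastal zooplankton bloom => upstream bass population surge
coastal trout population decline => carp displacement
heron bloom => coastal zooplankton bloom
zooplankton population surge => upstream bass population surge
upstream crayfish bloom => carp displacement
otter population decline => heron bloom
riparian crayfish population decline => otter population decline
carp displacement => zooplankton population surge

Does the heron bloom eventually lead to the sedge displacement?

The heron bloom leads to the upstream crayfish bloom, the sedge bloom, the carp displacement, the heron range expansion, the zooplankton population surge, the coastal zooplankton bloom, the upstream bass population surge; the sedge displacement is not among them.

No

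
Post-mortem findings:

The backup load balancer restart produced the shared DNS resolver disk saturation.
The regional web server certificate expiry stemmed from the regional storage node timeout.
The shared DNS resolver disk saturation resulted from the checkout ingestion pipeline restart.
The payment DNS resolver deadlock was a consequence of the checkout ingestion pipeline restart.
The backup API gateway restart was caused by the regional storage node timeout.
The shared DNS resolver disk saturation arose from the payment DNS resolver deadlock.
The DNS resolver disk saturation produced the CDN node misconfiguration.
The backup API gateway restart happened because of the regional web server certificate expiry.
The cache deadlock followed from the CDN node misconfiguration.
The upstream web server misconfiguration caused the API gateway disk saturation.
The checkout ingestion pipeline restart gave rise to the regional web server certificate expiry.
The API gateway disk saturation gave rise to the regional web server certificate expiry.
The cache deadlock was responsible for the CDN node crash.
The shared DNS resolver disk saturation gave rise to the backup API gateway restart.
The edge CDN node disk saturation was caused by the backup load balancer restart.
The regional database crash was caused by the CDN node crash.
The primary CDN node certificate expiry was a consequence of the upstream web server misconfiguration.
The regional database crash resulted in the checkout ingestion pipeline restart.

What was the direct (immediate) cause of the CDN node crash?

Upstream contributors include the DNS resolver disk saturation, the CDN node misconfiguration, but only the cache deadlock feeds directly into the CDN node crash.

the cache deadlock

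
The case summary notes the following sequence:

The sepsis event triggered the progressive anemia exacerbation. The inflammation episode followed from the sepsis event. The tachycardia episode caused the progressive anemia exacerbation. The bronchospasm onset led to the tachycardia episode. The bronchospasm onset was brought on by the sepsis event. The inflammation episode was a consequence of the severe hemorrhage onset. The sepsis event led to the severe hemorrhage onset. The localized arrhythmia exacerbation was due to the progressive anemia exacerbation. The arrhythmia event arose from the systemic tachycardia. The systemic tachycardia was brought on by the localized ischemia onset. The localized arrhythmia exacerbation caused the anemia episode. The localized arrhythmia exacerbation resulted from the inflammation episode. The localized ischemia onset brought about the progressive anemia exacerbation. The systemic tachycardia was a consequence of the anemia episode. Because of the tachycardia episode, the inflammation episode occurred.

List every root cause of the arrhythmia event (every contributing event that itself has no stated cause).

Tracing upstream from the arrhythmia event: the arrhythmia event ← the systemic tachycardia ← the localized ischemia onset.
A separate upstream branch: the arrhythmia event ← the systemic tachycardia ← the anemia episode ← the localized arrhythmia exacerbation ← the inflammation episode ← the sepsis event.
Each of those chain origins has no stated cause.

the localized ischemia onset, the sepsis event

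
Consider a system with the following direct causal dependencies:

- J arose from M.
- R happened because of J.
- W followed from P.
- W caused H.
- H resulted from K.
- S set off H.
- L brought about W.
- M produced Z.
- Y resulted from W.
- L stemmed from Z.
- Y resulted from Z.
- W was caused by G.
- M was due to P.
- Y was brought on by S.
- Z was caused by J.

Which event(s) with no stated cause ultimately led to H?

Tracing upstream from H: H ← W ← P.
A separate upstream branch: H ← K.
A separate upstream branch: H ← W ← G.
A separate upstream branch: H ← S.
Each of those chain origins has no stated cause.

G, K, P, S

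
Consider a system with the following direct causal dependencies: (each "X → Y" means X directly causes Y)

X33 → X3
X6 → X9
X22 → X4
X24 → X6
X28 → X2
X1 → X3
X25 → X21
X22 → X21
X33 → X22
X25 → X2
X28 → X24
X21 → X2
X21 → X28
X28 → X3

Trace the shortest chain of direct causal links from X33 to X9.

X33 → X22
X22 → X21
X21 → X28
X28 → X24
X24 → X6
X6 → X9
Length: 6 steps.

X33 → X22 → X21 → X28 → X24 → X6 → X9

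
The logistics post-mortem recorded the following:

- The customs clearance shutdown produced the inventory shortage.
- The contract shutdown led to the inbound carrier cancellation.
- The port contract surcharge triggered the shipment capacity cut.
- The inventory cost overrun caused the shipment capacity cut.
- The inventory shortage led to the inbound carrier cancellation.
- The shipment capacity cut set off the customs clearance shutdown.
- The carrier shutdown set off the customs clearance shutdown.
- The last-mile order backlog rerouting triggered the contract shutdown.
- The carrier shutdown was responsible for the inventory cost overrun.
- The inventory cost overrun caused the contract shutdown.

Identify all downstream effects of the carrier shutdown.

the contract shutdown, the customs clearance shutdown, the inbound carrier cancellation, the inventory cost overrun, the inventory shortage, the shipment capacity cut

Direct effects: the inventory cost overrun, the customs clearance shutdown.
2 steps out: the shipment capacity cut, the inventory shortage, the contract shutdown.
3 steps out: the inbound carrier cancellation.
Not reachable from it: the port contract surcharge, the last-mile order backlog rerouting.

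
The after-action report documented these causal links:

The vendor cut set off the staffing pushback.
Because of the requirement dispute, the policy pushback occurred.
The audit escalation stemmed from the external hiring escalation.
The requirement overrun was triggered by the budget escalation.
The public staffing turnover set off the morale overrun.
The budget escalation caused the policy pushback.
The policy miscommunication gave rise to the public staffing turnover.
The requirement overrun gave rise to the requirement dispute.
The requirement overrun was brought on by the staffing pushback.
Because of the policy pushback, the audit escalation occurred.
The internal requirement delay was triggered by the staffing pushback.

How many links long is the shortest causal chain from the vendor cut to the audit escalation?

Shortest chain: the vendor cut → the staffing pushback → the requirement overrun → the requirement dispute → the policy pushback → the audit escalation.

5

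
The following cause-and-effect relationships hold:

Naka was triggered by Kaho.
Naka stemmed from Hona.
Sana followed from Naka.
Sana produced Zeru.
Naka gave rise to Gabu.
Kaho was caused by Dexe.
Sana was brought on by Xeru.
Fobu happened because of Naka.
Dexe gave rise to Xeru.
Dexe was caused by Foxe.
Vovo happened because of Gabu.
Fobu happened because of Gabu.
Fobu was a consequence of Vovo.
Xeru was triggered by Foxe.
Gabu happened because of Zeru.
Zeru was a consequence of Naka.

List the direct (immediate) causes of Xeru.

Dexe, Foxe

Dexe, Foxe → Xeru with nothing further upstream stated.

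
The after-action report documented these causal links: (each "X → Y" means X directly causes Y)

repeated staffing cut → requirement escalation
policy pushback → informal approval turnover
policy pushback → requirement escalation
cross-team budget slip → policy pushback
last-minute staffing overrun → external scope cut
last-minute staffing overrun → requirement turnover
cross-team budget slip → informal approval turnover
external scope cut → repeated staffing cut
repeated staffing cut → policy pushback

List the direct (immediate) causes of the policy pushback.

the cross-team budget slip, the repeated staffing cut

Upstream contributors include the last-minute staffing overrun, the external scope cut, but only the cross-team budget slip, the repeated staffing cut feed directly into the policy pushback.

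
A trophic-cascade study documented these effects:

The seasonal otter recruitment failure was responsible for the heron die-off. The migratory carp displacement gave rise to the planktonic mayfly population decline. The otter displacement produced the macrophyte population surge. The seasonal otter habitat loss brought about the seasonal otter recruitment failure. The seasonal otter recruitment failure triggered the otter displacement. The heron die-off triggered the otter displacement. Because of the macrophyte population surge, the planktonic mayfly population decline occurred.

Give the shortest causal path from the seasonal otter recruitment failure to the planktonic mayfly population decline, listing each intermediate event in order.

the seasonal otter recruitment failure → the otter displacement
the otter displacement → the macrophyte population surge
the macrophyte population surge → the planktonic mayfly population decline
Length: 3 steps.

the seasonal otter recruitment failure → the otter displacement → the macrophyte population surge → the planktonic mayfly population decline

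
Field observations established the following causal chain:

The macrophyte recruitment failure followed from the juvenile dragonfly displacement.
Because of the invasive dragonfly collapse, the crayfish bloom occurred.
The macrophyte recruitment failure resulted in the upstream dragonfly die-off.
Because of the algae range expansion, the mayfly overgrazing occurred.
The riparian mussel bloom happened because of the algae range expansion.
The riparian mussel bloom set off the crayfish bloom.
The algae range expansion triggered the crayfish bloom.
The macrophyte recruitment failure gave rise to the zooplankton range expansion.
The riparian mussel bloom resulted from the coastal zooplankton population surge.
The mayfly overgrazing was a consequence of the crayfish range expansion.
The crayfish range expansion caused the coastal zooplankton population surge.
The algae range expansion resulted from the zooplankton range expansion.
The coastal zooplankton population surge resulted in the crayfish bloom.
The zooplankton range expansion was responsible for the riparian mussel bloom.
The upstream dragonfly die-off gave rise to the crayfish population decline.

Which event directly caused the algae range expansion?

Upstream contributors include the juvenile dragonfly displacement, the macrophyte recruitment failure, but only the zooplankton range expansion feeds directly into the algae range expansion.

the zooplankton range expansion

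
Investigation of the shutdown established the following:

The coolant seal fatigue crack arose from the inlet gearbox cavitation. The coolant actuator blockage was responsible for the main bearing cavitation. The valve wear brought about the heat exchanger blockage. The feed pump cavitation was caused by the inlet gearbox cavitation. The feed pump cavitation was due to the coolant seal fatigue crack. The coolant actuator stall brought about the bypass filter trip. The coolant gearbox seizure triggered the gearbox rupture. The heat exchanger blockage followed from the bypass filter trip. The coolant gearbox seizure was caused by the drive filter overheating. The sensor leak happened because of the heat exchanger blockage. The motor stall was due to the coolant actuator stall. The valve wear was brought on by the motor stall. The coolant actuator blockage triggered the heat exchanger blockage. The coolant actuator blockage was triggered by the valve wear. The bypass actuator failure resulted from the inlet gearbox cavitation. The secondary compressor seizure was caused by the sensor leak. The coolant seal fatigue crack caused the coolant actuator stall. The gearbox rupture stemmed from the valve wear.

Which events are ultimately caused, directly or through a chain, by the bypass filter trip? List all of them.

the heat exchanger blockage, the secondary compressor seizure, the sensor leak

Direct effects: the heat exchanger blockage.
2 steps out: the sensor leak.
3 steps out: the secondary compressor seizure.
Not reachable from it: the drive filter overheating, the coolant gearbox seizure, the inlet gearbox cavitation, the bypass actuator failure, the coolant seal fatigue crack, the coolant actuator stall, the motor stall, the valve wear, the feed pump cavitation, the gearbox rupture, the coolant actuator blockage, the main bearing cavitation.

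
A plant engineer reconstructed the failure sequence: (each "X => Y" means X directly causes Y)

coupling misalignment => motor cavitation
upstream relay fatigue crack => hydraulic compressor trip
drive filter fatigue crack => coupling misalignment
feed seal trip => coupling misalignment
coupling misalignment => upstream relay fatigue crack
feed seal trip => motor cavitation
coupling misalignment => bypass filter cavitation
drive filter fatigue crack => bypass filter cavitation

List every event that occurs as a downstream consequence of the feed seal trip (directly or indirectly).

Direct effects: the coupling misalignment, the motor cavitation.
2 steps out: the upstream relay fatigue crack, the bypass filter cavitation.
3 steps out: the hydraulic compressor trip.
Not reachable from it: the drive filter fatigue crack.

the bypass filter cavitation, the coupling misalignment, the hydraulic compressor trip, the motor cavitation, the upstream relay fatigue crack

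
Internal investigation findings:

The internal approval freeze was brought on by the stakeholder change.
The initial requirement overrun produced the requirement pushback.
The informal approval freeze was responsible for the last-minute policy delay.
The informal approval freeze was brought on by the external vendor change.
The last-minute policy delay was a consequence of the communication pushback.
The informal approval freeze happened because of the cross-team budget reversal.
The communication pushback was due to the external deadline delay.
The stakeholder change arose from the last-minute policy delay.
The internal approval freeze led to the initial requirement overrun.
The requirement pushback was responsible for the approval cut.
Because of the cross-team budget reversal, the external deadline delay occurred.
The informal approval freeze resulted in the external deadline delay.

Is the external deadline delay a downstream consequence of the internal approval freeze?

The internal approval freeze leads to the initial requirement overrun, the requirement pushback, the approval cut; the external deadline delay is not among them.

No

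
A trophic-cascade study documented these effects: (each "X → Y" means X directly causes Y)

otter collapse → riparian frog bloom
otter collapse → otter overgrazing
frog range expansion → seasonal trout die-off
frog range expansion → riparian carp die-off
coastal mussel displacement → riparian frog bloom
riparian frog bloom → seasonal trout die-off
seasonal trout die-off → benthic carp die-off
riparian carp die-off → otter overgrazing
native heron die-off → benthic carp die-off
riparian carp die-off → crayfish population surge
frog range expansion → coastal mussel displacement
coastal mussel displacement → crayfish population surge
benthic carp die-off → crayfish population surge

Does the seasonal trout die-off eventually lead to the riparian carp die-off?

No

The seasonal trout die-off leads to the benthic carp die-off, the crayfish population surge; the riparian carp die-off is not among them.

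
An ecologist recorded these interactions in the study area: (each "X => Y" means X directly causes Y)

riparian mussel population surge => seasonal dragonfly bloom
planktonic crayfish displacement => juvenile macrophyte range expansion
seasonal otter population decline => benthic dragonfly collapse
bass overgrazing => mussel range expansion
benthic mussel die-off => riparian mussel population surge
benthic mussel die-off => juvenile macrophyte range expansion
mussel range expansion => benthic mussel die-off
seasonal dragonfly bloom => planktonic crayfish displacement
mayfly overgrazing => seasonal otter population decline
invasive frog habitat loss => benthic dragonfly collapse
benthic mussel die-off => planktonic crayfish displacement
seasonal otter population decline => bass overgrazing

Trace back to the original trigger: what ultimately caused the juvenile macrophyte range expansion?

the mayfly overgrazing

Tracing upstream from the juvenile macrophyte range expansion: the juvenile macrophyte range expansion ← the benthic mussel die-off ← the mussel range expansion ← the bass overgrazing ← the seasonal otter population decline ← the mayfly overgrazing.
The mayfly overgrazing has no stated cause, so it is the root.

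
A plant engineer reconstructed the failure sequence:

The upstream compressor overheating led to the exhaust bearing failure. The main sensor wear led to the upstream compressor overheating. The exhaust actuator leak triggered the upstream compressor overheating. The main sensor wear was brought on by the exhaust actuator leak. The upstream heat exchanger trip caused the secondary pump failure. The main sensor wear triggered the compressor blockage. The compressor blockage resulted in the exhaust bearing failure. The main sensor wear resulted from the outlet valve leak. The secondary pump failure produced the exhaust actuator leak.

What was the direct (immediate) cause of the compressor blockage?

Upstream contributors include the upstream heat exchanger trip, the secondary pump failure, the exhaust actuator leak, the outlet valve leak, but only the main sensor wear feeds directly into the compressor blockage.

the main sensor wear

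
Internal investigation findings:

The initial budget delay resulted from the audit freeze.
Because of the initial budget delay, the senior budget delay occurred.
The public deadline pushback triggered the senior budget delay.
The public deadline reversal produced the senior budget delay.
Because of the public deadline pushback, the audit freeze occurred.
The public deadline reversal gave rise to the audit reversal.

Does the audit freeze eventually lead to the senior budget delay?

There is a causal chain: the audit freeze → the initial budget delay → the senior budget delay.

Yes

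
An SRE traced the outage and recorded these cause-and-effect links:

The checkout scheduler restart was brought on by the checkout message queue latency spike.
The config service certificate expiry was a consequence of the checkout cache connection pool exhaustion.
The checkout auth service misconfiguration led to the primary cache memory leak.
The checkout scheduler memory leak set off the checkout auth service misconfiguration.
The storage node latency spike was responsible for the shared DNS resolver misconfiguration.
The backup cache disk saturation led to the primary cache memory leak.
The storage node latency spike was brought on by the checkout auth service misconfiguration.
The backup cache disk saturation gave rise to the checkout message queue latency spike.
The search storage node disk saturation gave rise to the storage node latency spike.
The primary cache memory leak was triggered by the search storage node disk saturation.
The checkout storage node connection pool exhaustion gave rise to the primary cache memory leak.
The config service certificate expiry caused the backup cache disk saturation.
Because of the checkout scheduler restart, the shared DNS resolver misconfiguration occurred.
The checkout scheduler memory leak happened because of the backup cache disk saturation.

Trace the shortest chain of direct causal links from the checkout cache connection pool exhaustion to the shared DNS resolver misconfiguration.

the checkout cache connection pool exhaustion → the config service certificate expiry
the config service certificate expiry → the backup cache disk saturation
the backup cache disk saturation → the checkout message queue latency spike
the checkout message queue latency spike → the checkout scheduler restart
the checkout scheduler restart → the shared DNS resolver misconfiguration
Length: 5 steps.

the checkout cache connection pool exhaustion → the config service certificate expiry → the backup cache disk saturation → the checkout message queue latency spike → the checkout scheduler restart → the shared DNS resolver misconfiguration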